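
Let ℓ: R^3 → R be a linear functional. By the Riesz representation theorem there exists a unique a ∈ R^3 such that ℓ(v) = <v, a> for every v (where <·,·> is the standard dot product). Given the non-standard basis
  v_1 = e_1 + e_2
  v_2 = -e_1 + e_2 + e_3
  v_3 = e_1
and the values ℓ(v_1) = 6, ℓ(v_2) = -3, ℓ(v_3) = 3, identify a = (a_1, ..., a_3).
a = (3, 3, -3)

Write a = (a_1, ..., a_3) in the standard basis. For each basis vector v_i, ℓ(v_i) = <v_i, a> is a linear equation in the a_j's. Collect the n equations into a matrix system V a = ℓ, where row i of V is v_i (expressed in the standard basis). Since V is invertible (lower-triangular with 1s on the diagonal, up to permutation), solve by back-substitution:
  V =
[[1, 1, 0],
 [-1, 1, 1],
 [1, 0, 0]]
  V a = (6, -3, 3)
Solving gives a = (3, 3, -3).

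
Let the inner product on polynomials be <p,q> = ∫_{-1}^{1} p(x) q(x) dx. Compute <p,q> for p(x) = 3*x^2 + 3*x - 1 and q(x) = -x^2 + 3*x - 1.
<p,q> = 82/15

Expand the product: p(x)·q(x) = -3*x^4 + 6*x^3 + 7*x^2 - 6*x + 1.
∫_{-1}^{1} of each monomial x^k gives [2/(k+1) if k even, 0 if k odd]. Integrating term-by-term (or equivalently evaluating the antiderivative F(x) = -3*x^5/5 + 3*x^4/2 + 7*x^3/3 - 3*x^2 + x at the endpoints):
  F(1) − F(−1) = 37/30 − (-127/30) = 82/15.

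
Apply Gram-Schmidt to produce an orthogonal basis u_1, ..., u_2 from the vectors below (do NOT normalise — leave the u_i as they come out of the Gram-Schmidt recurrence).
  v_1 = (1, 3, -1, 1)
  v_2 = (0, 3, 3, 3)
Orthogonal basis:
  u_1 = (1, 3, -1, 1)
  u_2 = (-3/4, 3/4, 15/4, 9/4)

Apply the Gram-Schmidt recurrence
  u_1 = v_1
  u_i = v_i − Σ_{j<i} ((v_i · u_j) / (u_j · u_j)) · u_j.

Step by step this gives:
  u_1 = (1, 3, -1, 1)
  u_2 = (-3/4, 3/4, 15/4, 9/4)

Orthogonality check:
  u_2 · u_1 = 0 (should be 0)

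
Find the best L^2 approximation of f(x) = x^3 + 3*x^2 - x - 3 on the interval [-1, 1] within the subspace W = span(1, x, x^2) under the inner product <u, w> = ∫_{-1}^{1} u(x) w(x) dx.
g(x) = 3*x^2 - 2*x/5 - 3

The best approximation g ∈ W is the orthogonal projection of f onto W. Writing g = a_0 + a_1 x + a_2 x^2, the coefficients solve the normal equations G · a = b where
  G_{ij} = <φ_i, φ_j> and b_i = <f, φ_i>, with φ_0 = 1, φ_1 = x, φ_2 = x^2.
G =
  [2, 0, 2/3]
  [0, 2/3, 0]
  [2/3, 0, 2/5],
b = (-4, -4/15, -4/5).
Solving gives a_0 = -3, a_1 = -2/5, a_2 = 3, so
  g(x) = 3*x^2 - 2*x/5 - 3.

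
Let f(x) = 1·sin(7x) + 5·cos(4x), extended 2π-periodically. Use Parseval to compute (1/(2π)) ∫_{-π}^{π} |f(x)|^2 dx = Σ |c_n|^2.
Σ |c_n|^2 = 13

Expand |f|^2 and use orthogonality of {sin(nx), cos(mx)} on [-π, π]:
  ∫_{-π}^{π} sin(nx)^2 dx = π, ∫ cos(mx)^2 dx = π, and cross terms integrate to 0.
So ∫_{-π}^{π} f(x)^2 dx = 1^2 · π + 5^2 · π = (1 + 25)π.
Divide by 2π: (1 + 25)/2 = 13.
By Parseval, this equals Σ |c_n|^2.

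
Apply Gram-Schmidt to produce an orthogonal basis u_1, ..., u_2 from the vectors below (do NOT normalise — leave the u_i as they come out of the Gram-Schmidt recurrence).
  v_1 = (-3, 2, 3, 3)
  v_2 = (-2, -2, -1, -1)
Orthogonal basis:
  u_1 = (-3, 2, 3, 3)
  u_2 = (-74/31, -54/31, -19/31, -19/31)

Apply the Gram-Schmidt recurrence
  u_1 = v_1
  u_i = v_i − Σ_{j<i} ((v_i · u_j) / (u_j · u_j)) · u_j.

Step by step this gives:
  u_1 = (-3, 2, 3, 3)
  u_2 = (-74/31, -54/31, -19/31, -19/31)

Orthogonality check:
  u_2 · u_1 = 0 (should be 0)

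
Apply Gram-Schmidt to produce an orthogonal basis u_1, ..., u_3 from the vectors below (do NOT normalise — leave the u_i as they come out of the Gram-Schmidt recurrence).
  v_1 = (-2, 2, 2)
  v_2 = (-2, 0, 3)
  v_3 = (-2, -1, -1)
Orthogonal basis:
  u_1 = (-2, 2, 2)
  u_2 = (-1/3, -5/3, 4/3)
  u_3 = (-27/14, -9/14, -9/7)

Apply the Gram-Schmidt recurrence
  u_1 = v_1
  u_i = v_i − Σ_{j<i} ((v_i · u_j) / (u_j · u_j)) · u_j.

Step by step this gives:
  u_1 = (-2, 2, 2)
  u_2 = (-1/3, -5/3, 4/3)
  u_3 = (-27/14, -9/14, -9/7)

Orthogonality check:
  u_2 · u_1 = 0 (should be 0)
  u_3 · u_1 = 0 (should be 0)
  u_3 · u_2 = 0 (should be 0)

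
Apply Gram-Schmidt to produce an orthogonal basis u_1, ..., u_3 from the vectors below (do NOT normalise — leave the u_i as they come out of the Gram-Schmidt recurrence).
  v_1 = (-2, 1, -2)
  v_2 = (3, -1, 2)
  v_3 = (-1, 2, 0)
Orthogonal basis:
  u_1 = (-2, 1, -2)
  u_2 = (5/9, 2/9, -4/9)
  u_3 = (0, 8/5, 4/5)

Apply the Gram-Schmidt recurrence
  u_1 = v_1
  u_i = v_i − Σ_{j<i} ((v_i · u_j) / (u_j · u_j)) · u_j.

Step by step this gives:
  u_1 = (-2, 1, -2)
  u_2 = (5/9, 2/9, -4/9)
  u_3 = (0, 8/5, 4/5)

Orthogonality check:
  u_2 · u_1 = 0 (should be 0)
  u_3 · u_1 = 0 (should be 0)
  u_3 · u_2 = 0 (should be 0)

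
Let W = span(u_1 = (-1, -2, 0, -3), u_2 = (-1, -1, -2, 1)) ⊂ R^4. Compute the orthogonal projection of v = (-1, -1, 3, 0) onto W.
proj_W(v) = (5/14, 1/7, 8/7, -17/14)

Set up U = [u_1 | ... | u_2] ∈ R^(4×2). The projector onto W = col(U) is P = U (U^T U)^(-1) U^T.
Compute U^T U =
  [14, 0]
  [0, 7],
and U^T v = (3, -4).
Solve U^T U · c = U^T v for the coefficients: c = (3/14, -4/7). The projection is proj_W(v) = U c.
Check: (v - proj_W(v)) · u_1 = 0  (should be 0).
Check: (v - proj_W(v)) · u_2 = 0  (should be 0).
Result: proj_W(v) = (5/14, 1/7, 8/7, -17/14).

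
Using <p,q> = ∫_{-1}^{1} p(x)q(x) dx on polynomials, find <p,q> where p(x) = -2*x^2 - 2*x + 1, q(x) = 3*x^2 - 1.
<p,q> = -16/15

Expand the product: p(x)·q(x) = -6*x^4 - 6*x^3 + 5*x^2 + 2*x - 1.
∫_{-1}^{1} of each monomial x^k gives [2/(k+1) if k even, 0 if k odd]. Integrating term-by-term (or equivalently evaluating the antiderivative F(x) = -6*x^5/5 - 3*x^4/2 + 5*x^3/3 + x^2 - x at the endpoints):
  F(1) − F(−1) = -31/30 − (1/30) = -16/15.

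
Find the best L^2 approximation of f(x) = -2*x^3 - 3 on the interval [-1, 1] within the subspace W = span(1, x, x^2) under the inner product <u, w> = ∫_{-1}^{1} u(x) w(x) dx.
g(x) = -6*x/5 - 3

The best approximation g ∈ W is the orthogonal projection of f onto W. Writing g = a_0 + a_1 x + a_2 x^2, the coefficients solve the normal equations G · a = b where
  G_{ij} = <φ_i, φ_j> and b_i = <f, φ_i>, with φ_0 = 1, φ_1 = x, φ_2 = x^2.
G =
  [2, 0, 2/3]
  [0, 2/3, 0]
  [2/3, 0, 2/5],
b = (-6, -4/5, -2).
Solving gives a_0 = -3, a_1 = -6/5, a_2 = 0, so
  g(x) = -6*x/5 - 3.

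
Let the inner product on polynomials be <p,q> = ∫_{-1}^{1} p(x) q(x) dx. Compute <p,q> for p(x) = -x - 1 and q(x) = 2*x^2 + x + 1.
<p,q> = -4

Expand the product: p(x)·q(x) = -2*x^3 - 3*x^2 - 2*x - 1.
∫_{-1}^{1} of each monomial x^k gives [2/(k+1) if k even, 0 if k odd]. Integrating term-by-term (or equivalently evaluating the antiderivative F(x) = -x^4/2 - x^3 - x^2 - x at the endpoints):
  F(1) − F(−1) = -7/2 − (1/2) = -4.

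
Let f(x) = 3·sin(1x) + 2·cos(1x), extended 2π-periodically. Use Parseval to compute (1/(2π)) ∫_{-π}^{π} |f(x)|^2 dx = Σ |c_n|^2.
Σ |c_n|^2 = 13/2

Expand |f|^2 and use orthogonality of {sin(nx), cos(mx)} on [-π, π]:
  ∫_{-π}^{π} sin(nx)^2 dx = π, ∫ cos(mx)^2 dx = π, and cross terms integrate to 0.
So ∫_{-π}^{π} f(x)^2 dx = 3^2 · π + 2^2 · π = (9 + 4)π.
Divide by 2π: (9 + 4)/2 = 13/2.
By Parseval, this equals Σ |c_n|^2.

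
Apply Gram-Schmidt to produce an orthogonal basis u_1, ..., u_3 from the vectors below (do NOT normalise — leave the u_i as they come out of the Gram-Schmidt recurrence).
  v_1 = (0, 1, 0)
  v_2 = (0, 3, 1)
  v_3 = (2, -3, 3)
Orthogonal basis:
  u_1 = (0, 1, 0)
  u_2 = (0, 0, 1)
  u_3 = (2, 0, 0)

Apply the Gram-Schmidt recurrence
  u_1 = v_1
  u_i = v_i − Σ_{j<i} ((v_i · u_j) / (u_j · u_j)) · u_j.

Step by step this gives:
  u_1 = (0, 1, 0)
  u_2 = (0, 0, 1)
  u_3 = (2, 0, 0)

Orthogonality check:
  u_2 · u_1 = 0 (should be 0)
  u_3 · u_1 = 0 (should be 0)
  u_3 · u_2 = 0 (should be 0)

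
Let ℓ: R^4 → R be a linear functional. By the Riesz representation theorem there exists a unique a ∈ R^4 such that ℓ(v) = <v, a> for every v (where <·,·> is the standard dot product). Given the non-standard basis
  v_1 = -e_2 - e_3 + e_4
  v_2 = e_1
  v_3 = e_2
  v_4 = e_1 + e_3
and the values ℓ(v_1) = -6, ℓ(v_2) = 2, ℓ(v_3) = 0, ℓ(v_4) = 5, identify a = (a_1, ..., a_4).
a = (2, 0, 3, -3)

Write a = (a_1, ..., a_4) in the standard basis. For each basis vector v_i, ℓ(v_i) = <v_i, a> is a linear equation in the a_j's. Collect the n equations into a matrix system V a = ℓ, where row i of V is v_i (expressed in the standard basis). Since V is invertible (lower-triangular with 1s on the diagonal, up to permutation), solve by back-substitution:
  V =
[[0, -1, -1, 1],
 [1, 0, 0, 0],
 [0, 1, 0, 0],
 [1, 0, 1, 0]]
  V a = (-6, 2, 0, 5)
Solving gives a = (2, 0, 3, -3).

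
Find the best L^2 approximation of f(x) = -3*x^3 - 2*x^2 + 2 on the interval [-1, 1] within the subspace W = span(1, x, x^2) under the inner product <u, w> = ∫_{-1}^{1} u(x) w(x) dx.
g(x) = -2*x^2 - 9*x/5 + 2

The best approximation g ∈ W is the orthogonal projection of f onto W. Writing g = a_0 + a_1 x + a_2 x^2, the coefficients solve the normal equations G · a = b where
  G_{ij} = <φ_i, φ_j> and b_i = <f, φ_i>, with φ_0 = 1, φ_1 = x, φ_2 = x^2.
G =
  [2, 0, 2/3]
  [0, 2/3, 0]
  [2/3, 0, 2/5],
b = (8/3, -6/5, 8/15).
Solving gives a_0 = 2, a_1 = -9/5, a_2 = -2, so
  g(x) = -2*x^2 - 9*x/5 + 2.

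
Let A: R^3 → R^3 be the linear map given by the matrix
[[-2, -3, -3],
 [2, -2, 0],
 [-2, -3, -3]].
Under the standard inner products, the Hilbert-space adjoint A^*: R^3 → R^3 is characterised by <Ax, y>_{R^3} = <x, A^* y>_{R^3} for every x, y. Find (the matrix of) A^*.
A^* = A^T =
[[-2, 2, -2],
 [-3, -2, -3],
 [-3, 0, -3]]

For real matrices with standard dot products, the defining identity <Ax, y> = <x, A^* y> gives (Ax)^T y = x^T (A^*) y, i.e. x^T A^T y = x^T (A^*) y. Since this holds for all x, y, we must have A^* = A^T. Therefore
A^* =
[[-2, 2, -2],
 [-3, -2, -3],
 [-3, 0, -3]].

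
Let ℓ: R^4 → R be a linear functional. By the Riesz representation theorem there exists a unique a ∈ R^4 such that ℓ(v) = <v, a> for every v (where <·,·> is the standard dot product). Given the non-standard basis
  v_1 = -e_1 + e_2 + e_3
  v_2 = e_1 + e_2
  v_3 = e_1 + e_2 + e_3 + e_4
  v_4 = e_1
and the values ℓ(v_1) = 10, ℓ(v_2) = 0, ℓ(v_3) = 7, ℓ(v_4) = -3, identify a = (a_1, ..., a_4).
a = (-3, 3, 4, 3)

Write a = (a_1, ..., a_4) in the standard basis. For each basis vector v_i, ℓ(v_i) = <v_i, a> is a linear equation in the a_j's. Collect the n equations into a matrix system V a = ℓ, where row i of V is v_i (expressed in the standard basis). Since V is invertible (lower-triangular with 1s on the diagonal, up to permutation), solve by back-substitution:
  V =
[[-1, 1, 1, 0],
 [1, 1, 0, 0],
 [1, 1, 1, 1],
 [1, 0, 0, 0]]
  V a = (10, 0, 7, -3)
Solving gives a = (-3, 3, 4, 3).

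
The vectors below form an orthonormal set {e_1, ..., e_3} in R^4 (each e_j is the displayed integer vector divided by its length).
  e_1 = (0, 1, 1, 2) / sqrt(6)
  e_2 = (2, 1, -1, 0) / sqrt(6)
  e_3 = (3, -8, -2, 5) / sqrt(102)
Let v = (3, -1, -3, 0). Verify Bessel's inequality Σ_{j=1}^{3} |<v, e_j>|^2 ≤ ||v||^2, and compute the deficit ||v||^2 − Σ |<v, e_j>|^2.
Σ |<v, e_j>|^2 = 1889/102; ||v||^2 = 19; deficit = 49/102

Write each e_j = u_j / sqrt(<u_j, u_j>) where u_j is the displayed integer vector. Then <v, e_j> = <v, u_j> / sqrt(<u_j, u_j>), so |<v, e_j>|^2 = <v, u_j>^2 / <u_j, u_j>.
Coefficients: <v, e_1> = -4/sqrt(6), <v, e_2> = 8/sqrt(6), <v, e_3> = 23/sqrt(102).
Square and sum: Σ |<v, e_j>|^2 = 1889/102.
Compute ||v||^2 = v·v = 19.
Deficit = 19 − 1889/102 = 49/102 ≥ 0, confirming Bessel's inequality. (The deficit equals ||v − Σ <v,e_j> e_j||^2, the squared distance from v to span{e_j}.)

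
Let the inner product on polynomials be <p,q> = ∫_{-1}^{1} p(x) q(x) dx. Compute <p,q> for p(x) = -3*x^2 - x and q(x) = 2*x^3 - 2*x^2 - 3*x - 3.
<p,q> = 48/5

Expand the product: p(x)·q(x) = -6*x^5 + 4*x^4 + 11*x^3 + 12*x^2 + 3*x.
∫_{-1}^{1} of each monomial x^k gives [2/(k+1) if k even, 0 if k odd]. Integrating term-by-term (or equivalently evaluating the antiderivative F(x) = -x^6 + 4*x^5/5 + 11*x^4/4 + 4*x^3 + 3*x^2/2 at the endpoints):
  F(1) − F(−1) = 161/20 − (-31/20) = 48/5.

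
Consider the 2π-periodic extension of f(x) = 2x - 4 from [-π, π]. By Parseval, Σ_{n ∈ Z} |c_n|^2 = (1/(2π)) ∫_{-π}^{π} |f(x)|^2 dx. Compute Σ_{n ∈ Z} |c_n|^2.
Σ |c_n|^2 = 4π^2/3 + 16

Expand and integrate term by term over [-π, π]:
  ∫ (2x)^2 dx = 4·(2π^3/3); ∫ 2·2·(-4)·x dx = 0 (odd integrand); ∫ (-4)^2 dx = 16·2π.
So (1/(2π)) ∫_{-π}^{π} (2x - 4)^2 dx = 4π^2/3 + 16 = 4π^2/3 + 16.
Parseval ⇒ Σ |c_n|^2 = 4π^2/3 + 16.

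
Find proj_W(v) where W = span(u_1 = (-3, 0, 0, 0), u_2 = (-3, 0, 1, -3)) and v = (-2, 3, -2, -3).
proj_W(v) = (-2, 0, 7/10, -21/10)

Set up U = [u_1 | ... | u_2] ∈ R^(4×2). The projector onto W = col(U) is P = U (U^T U)^(-1) U^T.
Compute U^T U =
  [9, 9]
  [9, 19],
and U^T v = (6, 13).
Solve U^T U · c = U^T v for the coefficients: c = (-1/30, 7/10). The projection is proj_W(v) = U c.
Check: (v - proj_W(v)) · u_1 = 0  (should be 0).
Check: (v - proj_W(v)) · u_2 = 0  (should be 0).
Result: proj_W(v) = (-2, 0, 7/10, -21/10).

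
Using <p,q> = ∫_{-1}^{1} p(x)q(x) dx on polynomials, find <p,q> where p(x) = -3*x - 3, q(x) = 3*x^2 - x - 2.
<p,q> = 8

Expand the product: p(x)·q(x) = -9*x^3 - 6*x^2 + 9*x + 6.
∫_{-1}^{1} of each monomial x^k gives [2/(k+1) if k even, 0 if k odd]. Integrating term-by-term (or equivalently evaluating the antiderivative F(x) = -9*x^4/4 - 2*x^3 + 9*x^2/2 + 6*x at the endpoints):
  F(1) − F(−1) = 25/4 − (-7/4) = 8.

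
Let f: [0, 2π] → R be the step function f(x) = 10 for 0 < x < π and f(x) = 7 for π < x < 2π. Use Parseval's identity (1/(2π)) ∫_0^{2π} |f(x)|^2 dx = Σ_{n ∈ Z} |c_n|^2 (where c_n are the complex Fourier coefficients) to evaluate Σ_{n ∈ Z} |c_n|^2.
Σ |c_n|^2 = 149/2

Parseval equates the L^2 energy of f (normalised by 1/(2π)) with the ℓ^2 sum of its Fourier coefficients: (1/(2π)) ∫_0^{2π} |f|^2 = Σ |c_n|^2.
Compute the left side: (1/(2π)) [∫_0^π 10^2 dx + ∫_π^{2π} 7^2 dx] = (1/(2π)) · (100π + 49π) = (100 + 49)/2 = 149/2.
So Σ_{n ∈ Z} |c_n|^2 = 149/2.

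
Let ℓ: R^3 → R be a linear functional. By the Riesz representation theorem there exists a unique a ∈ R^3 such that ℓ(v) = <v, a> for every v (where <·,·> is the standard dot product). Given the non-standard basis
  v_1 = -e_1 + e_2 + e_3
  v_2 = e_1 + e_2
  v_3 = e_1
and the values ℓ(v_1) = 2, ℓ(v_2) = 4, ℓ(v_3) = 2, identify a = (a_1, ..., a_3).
a = (2, 2, 2)

Write a = (a_1, ..., a_3) in the standard basis. For each basis vector v_i, ℓ(v_i) = <v_i, a> is a linear equation in the a_j's. Collect the n equations into a matrix system V a = ℓ, where row i of V is v_i (expressed in the standard basis). Since V is invertible (lower-triangular with 1s on the diagonal, up to permutation), solve by back-substitution:
  V =
[[-1, 1, 1],
 [1, 1, 0],
 [1, 0, 0]]
  V a = (2, 4, 2)
Solving gives a = (2, 2, 2).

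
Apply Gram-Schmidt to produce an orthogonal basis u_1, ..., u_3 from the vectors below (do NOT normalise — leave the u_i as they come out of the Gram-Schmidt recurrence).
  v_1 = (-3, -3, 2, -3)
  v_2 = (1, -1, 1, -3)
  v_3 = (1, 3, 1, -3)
Orthogonal basis:
  u_1 = (-3, -3, 2, -3)
  u_2 = (64/31, 2/31, 9/31, -60/31)
  u_3 = (-308/251, 712/251, 192/251, -276/251)

Apply the Gram-Schmidt recurrence
  u_1 = v_1
  u_i = v_i − Σ_{j<i} ((v_i · u_j) / (u_j · u_j)) · u_j.

Step by step this gives:
  u_1 = (-3, -3, 2, -3)
  u_2 = (64/31, 2/31, 9/31, -60/31)
  u_3 = (-308/251, 712/251, 192/251, -276/251)

Orthogonality check:
  u_2 · u_1 = 0 (should be 0)
  u_3 · u_1 = 0 (should be 0)
  u_3 · u_2 = 0 (should be 0)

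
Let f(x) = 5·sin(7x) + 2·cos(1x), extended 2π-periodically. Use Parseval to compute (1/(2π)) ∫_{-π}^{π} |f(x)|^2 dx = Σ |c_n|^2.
Σ |c_n|^2 = 29/2

Expand |f|^2 and use orthogonality of {sin(nx), cos(mx)} on [-π, π]:
  ∫_{-π}^{π} sin(nx)^2 dx = π, ∫ cos(mx)^2 dx = π, and cross terms integrate to 0.
So ∫_{-π}^{π} f(x)^2 dx = 5^2 · π + 2^2 · π = (25 + 4)π.
Divide by 2π: (25 + 4)/2 = 29/2.
By Parseval, this equals Σ |c_n|^2.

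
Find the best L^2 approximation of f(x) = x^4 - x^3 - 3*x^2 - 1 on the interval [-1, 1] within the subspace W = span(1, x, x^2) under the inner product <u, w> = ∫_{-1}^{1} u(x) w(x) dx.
g(x) = -15*x^2/7 - 3*x/5 - 38/35

The best approximation g ∈ W is the orthogonal projection of f onto W. Writing g = a_0 + a_1 x + a_2 x^2, the coefficients solve the normal equations G · a = b where
  G_{ij} = <φ_i, φ_j> and b_i = <f, φ_i>, with φ_0 = 1, φ_1 = x, φ_2 = x^2.
G =
  [2, 0, 2/3]
  [0, 2/3, 0]
  [2/3, 0, 2/5],
b = (-18/5, -2/5, -166/105).
Solving gives a_0 = -38/35, a_1 = -3/5, a_2 = -15/7, so
  g(x) = -15*x^2/7 - 3*x/5 - 38/35.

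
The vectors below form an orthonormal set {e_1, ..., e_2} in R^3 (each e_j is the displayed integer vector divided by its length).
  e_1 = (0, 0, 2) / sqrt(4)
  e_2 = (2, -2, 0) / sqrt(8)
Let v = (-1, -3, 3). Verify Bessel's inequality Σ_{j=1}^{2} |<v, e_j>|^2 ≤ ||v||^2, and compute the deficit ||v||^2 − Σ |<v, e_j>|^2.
Σ |<v, e_j>|^2 = 11; ||v||^2 = 19; deficit = 8

Write each e_j = u_j / sqrt(<u_j, u_j>) where u_j is the displayed integer vector. Then <v, e_j> = <v, u_j> / sqrt(<u_j, u_j>), so |<v, e_j>|^2 = <v, u_j>^2 / <u_j, u_j>.
Coefficients: <v, e_1> = 6/sqrt(4), <v, e_2> = 4/sqrt(8).
Square and sum: Σ |<v, e_j>|^2 = 11.
Compute ||v||^2 = v·v = 19.
Deficit = 19 − 11 = 8 ≥ 0, confirming Bessel's inequality. (The deficit equals ||v − Σ <v,e_j> e_j||^2, the squared distance from v to span{e_j}.)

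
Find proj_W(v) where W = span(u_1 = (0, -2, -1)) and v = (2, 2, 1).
proj_W(v) = (0, 2, 1)

Set up U = [u_1 | ... | u_1] ∈ R^(3×1). The projector onto W = col(U) is P = U (U^T U)^(-1) U^T.
Compute U^T U =
  [5],
and U^T v = (-5).
Solve U^T U · c = U^T v for the coefficients: c = (-1). The projection is proj_W(v) = U c.
Check: (v - proj_W(v)) · u_1 = 0  (should be 0).
Result: proj_W(v) = (0, 2, 1).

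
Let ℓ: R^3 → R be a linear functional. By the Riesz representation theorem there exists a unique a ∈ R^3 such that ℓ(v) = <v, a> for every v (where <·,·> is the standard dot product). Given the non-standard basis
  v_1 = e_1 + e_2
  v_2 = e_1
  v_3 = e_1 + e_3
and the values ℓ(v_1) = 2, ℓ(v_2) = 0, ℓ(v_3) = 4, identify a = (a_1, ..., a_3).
a = (0, 2, 4)

Write a = (a_1, ..., a_3) in the standard basis. For each basis vector v_i, ℓ(v_i) = <v_i, a> is a linear equation in the a_j's. Collect the n equations into a matrix system V a = ℓ, where row i of V is v_i (expressed in the standard basis). Since V is invertible (lower-triangular with 1s on the diagonal, up to permutation), solve by back-substitution:
  V =
[[1, 1, 0],
 [1, 0, 0],
 [1, 0, 1]]
  V a = (2, 0, 4)
Solving gives a = (0, 2, 4).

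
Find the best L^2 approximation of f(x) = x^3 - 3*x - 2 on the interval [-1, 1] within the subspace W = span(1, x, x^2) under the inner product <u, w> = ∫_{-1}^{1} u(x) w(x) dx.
g(x) = -12*x/5 - 2

The best approximation g ∈ W is the orthogonal projection of f onto W. Writing g = a_0 + a_1 x + a_2 x^2, the coefficients solve the normal equations G · a = b where
  G_{ij} = <φ_i, φ_j> and b_i = <f, φ_i>, with φ_0 = 1, φ_1 = x, φ_2 = x^2.
G =
  [2, 0, 2/3]
  [0, 2/3, 0]
  [2/3, 0, 2/5],
b = (-4, -8/5, -4/3).
Solving gives a_0 = -2, a_1 = -12/5, a_2 = 0, so
  g(x) = -12*x/5 - 2.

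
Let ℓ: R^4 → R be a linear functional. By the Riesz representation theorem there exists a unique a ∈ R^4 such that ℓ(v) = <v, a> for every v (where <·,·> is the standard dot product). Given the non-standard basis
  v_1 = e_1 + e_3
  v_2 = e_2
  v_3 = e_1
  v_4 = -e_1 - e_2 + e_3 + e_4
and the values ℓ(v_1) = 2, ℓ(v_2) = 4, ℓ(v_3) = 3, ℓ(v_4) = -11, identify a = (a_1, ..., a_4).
a = (3, 4, -1, -3)

Write a = (a_1, ..., a_4) in the standard basis. For each basis vector v_i, ℓ(v_i) = <v_i, a> is a linear equation in the a_j's. Collect the n equations into a matrix system V a = ℓ, where row i of V is v_i (expressed in the standard basis). Since V is invertible (lower-triangular with 1s on the diagonal, up to permutation), solve by back-substitution:
  V =
[[1, 0, 1, 0],
 [0, 1, 0, 0],
 [1, 0, 0, 0],
 [-1, -1, 1, 1]]
  V a = (2, 4, 3, -11)
Solving gives a = (3, 4, -1, -3).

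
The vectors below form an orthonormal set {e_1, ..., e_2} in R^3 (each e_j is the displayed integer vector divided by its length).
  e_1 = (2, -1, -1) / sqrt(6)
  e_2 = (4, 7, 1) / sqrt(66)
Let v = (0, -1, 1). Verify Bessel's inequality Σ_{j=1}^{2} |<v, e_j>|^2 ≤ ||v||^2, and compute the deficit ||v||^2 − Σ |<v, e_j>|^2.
Σ |<v, e_j>|^2 = 6/11; ||v||^2 = 2; deficit = 16/11

Write each e_j = u_j / sqrt(<u_j, u_j>) where u_j is the displayed integer vector. Then <v, e_j> = <v, u_j> / sqrt(<u_j, u_j>), so |<v, e_j>|^2 = <v, u_j>^2 / <u_j, u_j>.
Coefficients: <v, e_1> = 0/sqrt(6), <v, e_2> = -6/sqrt(66).
Square and sum: Σ |<v, e_j>|^2 = 6/11.
Compute ||v||^2 = v·v = 2.
Deficit = 2 − 6/11 = 16/11 ≥ 0, confirming Bessel's inequality. (The deficit equals ||v − Σ <v,e_j> e_j||^2, the squared distance from v to span{e_j}.)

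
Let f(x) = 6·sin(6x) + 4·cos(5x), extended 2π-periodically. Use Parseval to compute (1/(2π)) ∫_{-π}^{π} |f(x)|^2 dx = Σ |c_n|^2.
Σ |c_n|^2 = 26

Expand |f|^2 and use orthogonality of {sin(nx), cos(mx)} on [-π, π]:
  ∫_{-π}^{π} sin(nx)^2 dx = π, ∫ cos(mx)^2 dx = π, and cross terms integrate to 0.
So ∫_{-π}^{π} f(x)^2 dx = 6^2 · π + 4^2 · π = (36 + 16)π.
Divide by 2π: (36 + 16)/2 = 26.
By Parseval, this equals Σ |c_n|^2.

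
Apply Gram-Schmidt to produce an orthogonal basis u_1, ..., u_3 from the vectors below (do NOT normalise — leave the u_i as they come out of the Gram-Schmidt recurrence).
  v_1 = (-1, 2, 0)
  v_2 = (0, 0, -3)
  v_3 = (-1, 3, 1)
Orthogonal basis:
  u_1 = (-1, 2, 0)
  u_2 = (0, 0, -3)
  u_3 = (2/5, 1/5, 0)

Apply the Gram-Schmidt recurrence
  u_1 = v_1
  u_i = v_i − Σ_{j<i} ((v_i · u_j) / (u_j · u_j)) · u_j.

Step by step this gives:
  u_1 = (-1, 2, 0)
  u_2 = (0, 0, -3)
  u_3 = (2/5, 1/5, 0)

Orthogonality check:
  u_2 · u_1 = 0 (should be 0)
  u_3 · u_1 = 0 (should be 0)
  u_3 · u_2 = 0 (should be 0)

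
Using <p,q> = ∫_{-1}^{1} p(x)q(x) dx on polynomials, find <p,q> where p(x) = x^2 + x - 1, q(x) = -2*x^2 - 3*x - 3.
<p,q> = 38/15

Expand the product: p(x)·q(x) = -2*x^4 - 5*x^3 - 4*x^2 + 3.
∫_{-1}^{1} of each monomial x^k gives [2/(k+1) if k even, 0 if k odd]. Integrating term-by-term (or equivalently evaluating the antiderivative F(x) = -2*x^5/5 - 5*x^4/4 - 4*x^3/3 + 3*x at the endpoints):
  F(1) − F(−1) = 1/60 − (-151/60) = 38/15.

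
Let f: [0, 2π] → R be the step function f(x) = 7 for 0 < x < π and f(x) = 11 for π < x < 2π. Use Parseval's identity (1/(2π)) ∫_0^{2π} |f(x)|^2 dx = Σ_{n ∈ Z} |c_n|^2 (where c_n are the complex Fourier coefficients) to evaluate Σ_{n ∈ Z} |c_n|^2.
Σ |c_n|^2 = 85

Parseval equates the L^2 energy of f (normalised by 1/(2π)) with the ℓ^2 sum of its Fourier coefficients: (1/(2π)) ∫_0^{2π} |f|^2 = Σ |c_n|^2.
Compute the left side: (1/(2π)) [∫_0^π 7^2 dx + ∫_π^{2π} 11^2 dx] = (1/(2π)) · (49π + 121π) = (49 + 121)/2 = 85.
So Σ_{n ∈ Z} |c_n|^2 = 85.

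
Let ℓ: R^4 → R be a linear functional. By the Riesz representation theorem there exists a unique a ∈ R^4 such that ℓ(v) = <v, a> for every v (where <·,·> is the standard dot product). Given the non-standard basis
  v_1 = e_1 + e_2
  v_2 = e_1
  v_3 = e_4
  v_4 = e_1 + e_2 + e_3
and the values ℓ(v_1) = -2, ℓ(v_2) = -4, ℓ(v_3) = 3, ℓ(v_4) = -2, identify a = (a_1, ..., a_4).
a = (-4, 2, 0, 3)

Write a = (a_1, ..., a_4) in the standard basis. For each basis vector v_i, ℓ(v_i) = <v_i, a> is a linear equation in the a_j's. Collect the n equations into a matrix system V a = ℓ, where row i of V is v_i (expressed in the standard basis). Since V is invertible (lower-triangular with 1s on the diagonal, up to permutation), solve by back-substitution:
  V =
[[1, 1, 0, 0],
 [1, 0, 0, 0],
 [0, 0, 0, 1],
 [1, 1, 1, 0]]
  V a = (-2, -4, 3, -2)
Solving gives a = (-4, 2, 0, 3).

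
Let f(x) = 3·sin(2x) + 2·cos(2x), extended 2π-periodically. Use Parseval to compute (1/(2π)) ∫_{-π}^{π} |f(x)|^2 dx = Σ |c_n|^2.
Σ |c_n|^2 = 13/2

Expand |f|^2 and use orthogonality of {sin(nx), cos(mx)} on [-π, π]:
  ∫_{-π}^{π} sin(nx)^2 dx = π, ∫ cos(mx)^2 dx = π, and cross terms integrate to 0.
So ∫_{-π}^{π} f(x)^2 dx = 3^2 · π + 2^2 · π = (9 + 4)π.
Divide by 2π: (9 + 4)/2 = 13/2.
By Parseval, this equals Σ |c_n|^2.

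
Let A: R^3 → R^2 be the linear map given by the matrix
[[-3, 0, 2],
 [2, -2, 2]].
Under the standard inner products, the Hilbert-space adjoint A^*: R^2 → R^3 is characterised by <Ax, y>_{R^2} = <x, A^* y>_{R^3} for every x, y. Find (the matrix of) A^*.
A^* = A^T =
[[-3, 2],
 [0, -2],
 [2, 2]]

For real matrices with standard dot products, the defining identity <Ax, y> = <x, A^* y> gives (Ax)^T y = x^T (A^*) y, i.e. x^T A^T y = x^T (A^*) y. Since this holds for all x, y, we must have A^* = A^T. Therefore
A^* =
[[-3, 2],
 [0, -2],
 [2, 2]].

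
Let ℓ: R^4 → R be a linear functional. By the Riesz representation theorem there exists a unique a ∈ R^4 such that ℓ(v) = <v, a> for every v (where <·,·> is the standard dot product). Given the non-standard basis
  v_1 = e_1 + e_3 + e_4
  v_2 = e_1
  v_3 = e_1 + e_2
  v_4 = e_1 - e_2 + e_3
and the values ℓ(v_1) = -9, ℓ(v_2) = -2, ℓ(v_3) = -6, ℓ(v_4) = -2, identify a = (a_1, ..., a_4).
a = (-2, -4, -4, -3)

Write a = (a_1, ..., a_4) in the standard basis. For each basis vector v_i, ℓ(v_i) = <v_i, a> is a linear equation in the a_j's. Collect the n equations into a matrix system V a = ℓ, where row i of V is v_i (expressed in the standard basis). Since V is invertible (lower-triangular with 1s on the diagonal, up to permutation), solve by back-substitution:
  V =
[[1, 0, 1, 1],
 [1, 0, 0, 0],
 [1, 1, 0, 0],
 [1, -1, 1, 0]]
  V a = (-9, -2, -6, -2)
Solving gives a = (-2, -4, -4, -3).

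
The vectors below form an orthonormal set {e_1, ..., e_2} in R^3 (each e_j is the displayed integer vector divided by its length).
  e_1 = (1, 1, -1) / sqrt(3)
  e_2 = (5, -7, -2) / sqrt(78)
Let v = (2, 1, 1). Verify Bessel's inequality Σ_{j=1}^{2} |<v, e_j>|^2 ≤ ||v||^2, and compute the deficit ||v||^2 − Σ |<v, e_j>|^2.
Σ |<v, e_j>|^2 = 35/26; ||v||^2 = 6; deficit = 121/26

Write each e_j = u_j / sqrt(<u_j, u_j>) where u_j is the displayed integer vector. Then <v, e_j> = <v, u_j> / sqrt(<u_j, u_j>), so |<v, e_j>|^2 = <v, u_j>^2 / <u_j, u_j>.
Coefficients: <v, e_1> = 2/sqrt(3), <v, e_2> = 1/sqrt(78).
Square and sum: Σ |<v, e_j>|^2 = 35/26.
Compute ||v||^2 = v·v = 6.
Deficit = 6 − 35/26 = 121/26 ≥ 0, confirming Bessel's inequality. (The deficit equals ||v − Σ <v,e_j> e_j||^2, the squared distance from v to span{e_j}.)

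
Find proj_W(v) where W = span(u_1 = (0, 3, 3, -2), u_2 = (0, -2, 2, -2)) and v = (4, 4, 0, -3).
proj_W(v) = (0, 113/31, 55/31, -27/31)

Set up U = [u_1 | ... | u_2] ∈ R^(4×2). The projector onto W = col(U) is P = U (U^T U)^(-1) U^T.
Compute U^T U =
  [22, 4]
  [4, 12],
and U^T v = (18, -2).
Solve U^T U · c = U^T v for the coefficients: c = (28/31, -29/62). The projection is proj_W(v) = U c.
Check: (v - proj_W(v)) · u_1 = 0  (should be 0).
Check: (v - proj_W(v)) · u_2 = 0  (should be 0).
Result: proj_W(v) = (0, 113/31, 55/31, -27/31).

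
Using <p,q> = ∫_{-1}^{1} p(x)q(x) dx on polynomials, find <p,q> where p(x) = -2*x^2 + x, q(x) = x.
<p,q> = 2/3

Expand the product: p(x)·q(x) = -2*x^3 + x^2.
∫_{-1}^{1} of each monomial x^k gives [2/(k+1) if k even, 0 if k odd]. Integrating term-by-term (or equivalently evaluating the antiderivative F(x) = -x^4/2 + x^3/3 at the endpoints):
  F(1) − F(−1) = -1/6 − (-5/6) = 2/3.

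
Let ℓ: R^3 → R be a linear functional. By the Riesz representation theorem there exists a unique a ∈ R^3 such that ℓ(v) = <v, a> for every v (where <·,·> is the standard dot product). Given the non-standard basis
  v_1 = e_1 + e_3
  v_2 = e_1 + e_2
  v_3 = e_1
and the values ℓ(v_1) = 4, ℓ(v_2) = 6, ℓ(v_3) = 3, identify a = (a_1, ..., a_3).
a = (3, 3, 1)

Write a = (a_1, ..., a_3) in the standard basis. For each basis vector v_i, ℓ(v_i) = <v_i, a> is a linear equation in the a_j's. Collect the n equations into a matrix system V a = ℓ, where row i of V is v_i (expressed in the standard basis). Since V is invertible (lower-triangular with 1s on the diagonal, up to permutation), solve by back-substitution:
  V =
[[1, 0, 1],
 [1, 1, 0],
 [1, 0, 0]]
  V a = (4, 6, 3)
Solving gives a = (3, 3, 1).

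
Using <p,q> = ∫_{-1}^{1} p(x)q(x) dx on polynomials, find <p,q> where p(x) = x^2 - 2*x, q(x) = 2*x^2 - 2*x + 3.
<p,q> = 82/15

Expand the product: p(x)·q(x) = 2*x^4 - 6*x^3 + 7*x^2 - 6*x.
∫_{-1}^{1} of each monomial x^k gives [2/(k+1) if k even, 0 if k odd]. Integrating term-by-term (or equivalently evaluating the antiderivative F(x) = 2*x^5/5 - 3*x^4/2 + 7*x^3/3 - 3*x^2 at the endpoints):
  F(1) − F(−1) = -53/30 − (-217/30) = 82/15.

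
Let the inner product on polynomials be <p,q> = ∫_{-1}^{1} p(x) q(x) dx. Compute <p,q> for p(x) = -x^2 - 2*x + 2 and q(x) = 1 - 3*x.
<p,q> = 22/3

Expand the product: p(x)·q(x) = 3*x^3 + 5*x^2 - 8*x + 2.
∫_{-1}^{1} of each monomial x^k gives [2/(k+1) if k even, 0 if k odd]. Integrating term-by-term (or equivalently evaluating the antiderivative F(x) = 3*x^4/4 + 5*x^3/3 - 4*x^2 + 2*x at the endpoints):
  F(1) − F(−1) = 5/12 − (-83/12) = 22/3.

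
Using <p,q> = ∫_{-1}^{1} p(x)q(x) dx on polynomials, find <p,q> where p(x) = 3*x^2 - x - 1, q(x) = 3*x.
<p,q> = -2

Expand the product: p(x)·q(x) = 9*x^3 - 3*x^2 - 3*x.
∫_{-1}^{1} of each monomial x^k gives [2/(k+1) if k even, 0 if k odd]. Integrating term-by-term (or equivalently evaluating the antiderivative F(x) = 9*x^4/4 - x^3 - 3*x^2/2 at the endpoints):
  F(1) − F(−1) = -1/4 − (7/4) = -2.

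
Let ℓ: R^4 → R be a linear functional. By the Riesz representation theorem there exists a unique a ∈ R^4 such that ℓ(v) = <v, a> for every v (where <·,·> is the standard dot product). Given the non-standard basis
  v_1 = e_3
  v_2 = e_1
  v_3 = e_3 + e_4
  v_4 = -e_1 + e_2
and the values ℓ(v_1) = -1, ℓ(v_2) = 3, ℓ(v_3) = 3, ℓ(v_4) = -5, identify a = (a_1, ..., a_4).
a = (3, -2, -1, 4)

Write a = (a_1, ..., a_4) in the standard basis. For each basis vector v_i, ℓ(v_i) = <v_i, a> is a linear equation in the a_j's. Collect the n equations into a matrix system V a = ℓ, where row i of V is v_i (expressed in the standard basis). Since V is invertible (lower-triangular with 1s on the diagonal, up to permutation), solve by back-substitution:
  V =
[[0, 0, 1, 0],
 [1, 0, 0, 0],
 [0, 0, 1, 1],
 [-1, 1, 0, 0]]
  V a = (-1, 3, 3, -5)
Solving gives a = (3, -2, -1, 4).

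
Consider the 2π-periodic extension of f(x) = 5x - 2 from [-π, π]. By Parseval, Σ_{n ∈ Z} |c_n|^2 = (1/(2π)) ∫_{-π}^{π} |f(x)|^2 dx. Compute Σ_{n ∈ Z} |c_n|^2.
Σ |c_n|^2 = 25π^2/3 + 4

Expand and integrate term by term over [-π, π]:
  ∫ (5x)^2 dx = 25·(2π^3/3); ∫ 2·5·(-2)·x dx = 0 (odd integrand); ∫ (-2)^2 dx = 4·2π.
So (1/(2π)) ∫_{-π}^{π} (5x - 2)^2 dx = 25π^2/3 + 4 = 25π^2/3 + 4.
Parseval ⇒ Σ |c_n|^2 = 25π^2/3 + 4.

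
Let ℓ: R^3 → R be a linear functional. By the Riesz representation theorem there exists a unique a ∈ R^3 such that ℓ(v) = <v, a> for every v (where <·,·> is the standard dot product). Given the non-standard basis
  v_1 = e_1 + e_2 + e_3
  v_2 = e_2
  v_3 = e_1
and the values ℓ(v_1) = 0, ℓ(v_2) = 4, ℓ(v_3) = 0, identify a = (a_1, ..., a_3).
a = (0, 4, -4)

Write a = (a_1, ..., a_3) in the standard basis. For each basis vector v_i, ℓ(v_i) = <v_i, a> is a linear equation in the a_j's. Collect the n equations into a matrix system V a = ℓ, where row i of V is v_i (expressed in the standard basis). Since V is invertible (lower-triangular with 1s on the diagonal, up to permutation), solve by back-substitution:
  V =
[[1, 1, 1],
 [0, 1, 0],
 [1, 0, 0]]
  V a = (0, 4, 0)
Solving gives a = (0, 4, -4).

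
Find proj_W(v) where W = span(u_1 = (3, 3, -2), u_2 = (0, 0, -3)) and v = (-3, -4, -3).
proj_W(v) = (-7/2, -7/2, -3)

Set up U = [u_1 | ... | u_2] ∈ R^(3×2). The projector onto W = col(U) is P = U (U^T U)^(-1) U^T.
Compute U^T U =
  [22, 6]
  [6, 9],
and U^T v = (-15, 9).
Solve U^T U · c = U^T v for the coefficients: c = (-7/6, 16/9). The projection is proj_W(v) = U c.
Check: (v - proj_W(v)) · u_1 = 0  (should be 0).
Check: (v - proj_W(v)) · u_2 = 0  (should be 0).
Result: proj_W(v) = (-7/2, -7/2, -3).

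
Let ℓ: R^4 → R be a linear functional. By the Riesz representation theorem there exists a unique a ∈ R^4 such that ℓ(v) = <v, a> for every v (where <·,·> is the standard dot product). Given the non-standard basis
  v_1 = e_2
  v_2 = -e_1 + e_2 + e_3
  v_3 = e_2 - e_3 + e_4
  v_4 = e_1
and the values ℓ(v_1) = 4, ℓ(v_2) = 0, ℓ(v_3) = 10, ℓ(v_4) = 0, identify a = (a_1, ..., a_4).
a = (0, 4, -4, 2)

Write a = (a_1, ..., a_4) in the standard basis. For each basis vector v_i, ℓ(v_i) = <v_i, a> is a linear equation in the a_j's. Collect the n equations into a matrix system V a = ℓ, where row i of V is v_i (expressed in the standard basis). Since V is invertible (lower-triangular with 1s on the diagonal, up to permutation), solve by back-substitution:
  V =
[[0, 1, 0, 0],
 [-1, 1, 1, 0],
 [0, 1, -1, 1],
 [1, 0, 0, 0]]
  V a = (4, 0, 10, 0)
Solving gives a = (0, 4, -4, 2).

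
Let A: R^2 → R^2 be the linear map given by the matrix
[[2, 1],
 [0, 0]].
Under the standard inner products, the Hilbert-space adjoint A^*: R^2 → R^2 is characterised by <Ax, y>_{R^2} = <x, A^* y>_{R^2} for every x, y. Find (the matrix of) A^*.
A^* = A^T =
[[2, 0],
 [1, 0]]

For real matrices with standard dot products, the defining identity <Ax, y> = <x, A^* y> gives (Ax)^T y = x^T (A^*) y, i.e. x^T A^T y = x^T (A^*) y. Since this holds for all x, y, we must have A^* = A^T. Therefore
A^* =
[[2, 0],
 [1, 0]].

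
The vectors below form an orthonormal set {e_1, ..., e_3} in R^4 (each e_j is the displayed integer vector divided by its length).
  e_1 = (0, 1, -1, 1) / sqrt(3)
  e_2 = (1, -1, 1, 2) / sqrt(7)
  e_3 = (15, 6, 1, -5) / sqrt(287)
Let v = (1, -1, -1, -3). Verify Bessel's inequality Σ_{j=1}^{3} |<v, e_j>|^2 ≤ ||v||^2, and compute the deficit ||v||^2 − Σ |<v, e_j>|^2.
Σ |<v, e_j>|^2 = 345/41; ||v||^2 = 12; deficit = 147/41

Write each e_j = u_j / sqrt(<u_j, u_j>) where u_j is the displayed integer vector. Then <v, e_j> = <v, u_j> / sqrt(<u_j, u_j>), so |<v, e_j>|^2 = <v, u_j>^2 / <u_j, u_j>.
Coefficients: <v, e_1> = -3/sqrt(3), <v, e_2> = -5/sqrt(7), <v, e_3> = 23/sqrt(287).
Square and sum: Σ |<v, e_j>|^2 = 345/41.
Compute ||v||^2 = v·v = 12.
Deficit = 12 − 345/41 = 147/41 ≥ 0, confirming Bessel's inequality. (The deficit equals ||v − Σ <v,e_j> e_j||^2, the squared distance from v to span{e_j}.)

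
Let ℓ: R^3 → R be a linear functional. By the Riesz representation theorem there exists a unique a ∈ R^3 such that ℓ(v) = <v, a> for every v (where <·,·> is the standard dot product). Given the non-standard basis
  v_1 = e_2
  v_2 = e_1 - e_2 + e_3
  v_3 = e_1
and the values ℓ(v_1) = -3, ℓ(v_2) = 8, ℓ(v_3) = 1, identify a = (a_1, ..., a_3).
a = (1, -3, 4)

Write a = (a_1, ..., a_3) in the standard basis. For each basis vector v_i, ℓ(v_i) = <v_i, a> is a linear equation in the a_j's. Collect the n equations into a matrix system V a = ℓ, where row i of V is v_i (expressed in the standard basis). Since V is invertible (lower-triangular with 1s on the diagonal, up to permutation), solve by back-substitution:
  V =
[[0, 1, 0],
 [1, -1, 1],
 [1, 0, 0]]
  V a = (-3, 8, 1)
Solving gives a = (1, -3, 4).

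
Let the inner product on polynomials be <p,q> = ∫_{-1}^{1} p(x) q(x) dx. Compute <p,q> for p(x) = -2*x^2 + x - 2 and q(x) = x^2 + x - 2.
<p,q> = 46/5

Expand the product: p(x)·q(x) = -2*x^4 - x^3 + 3*x^2 - 4*x + 4.
∫_{-1}^{1} of each monomial x^k gives [2/(k+1) if k even, 0 if k odd]. Integrating term-by-term (or equivalently evaluating the antiderivative F(x) = -2*x^5/5 - x^4/4 + x^3 - 2*x^2 + 4*x at the endpoints):
  F(1) − F(−1) = 47/20 − (-137/20) = 46/5.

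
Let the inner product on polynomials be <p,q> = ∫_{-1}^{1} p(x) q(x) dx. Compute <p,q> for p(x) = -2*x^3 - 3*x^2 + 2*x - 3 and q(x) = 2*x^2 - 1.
<p,q> = 8/5

Expand the product: p(x)·q(x) = -4*x^5 - 6*x^4 + 6*x^3 - 3*x^2 - 2*x + 3.
∫_{-1}^{1} of each monomial x^k gives [2/(k+1) if k even, 0 if k odd]. Integrating term-by-term (or equivalently evaluating the antiderivative F(x) = -2*x^6/3 - 6*x^5/5 + 3*x^4/2 - x^3 - x^2 + 3*x at the endpoints):
  F(1) − F(−1) = 19/30 − (-29/30) = 8/5.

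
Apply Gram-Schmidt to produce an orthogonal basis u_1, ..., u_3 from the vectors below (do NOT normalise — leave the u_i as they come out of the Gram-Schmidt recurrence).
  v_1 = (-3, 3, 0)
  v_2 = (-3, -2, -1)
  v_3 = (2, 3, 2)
Orthogonal basis:
  u_1 = (-3, 3, 0)
  u_2 = (-5/2, -5/2, -1)
  u_3 = (-5/27, -5/27, 25/27)

Apply the Gram-Schmidt recurrence
  u_1 = v_1
  u_i = v_i − Σ_{j<i} ((v_i · u_j) / (u_j · u_j)) · u_j.

Step by step this gives:
  u_1 = (-3, 3, 0)
  u_2 = (-5/2, -5/2, -1)
  u_3 = (-5/27, -5/27, 25/27)

Orthogonality check:
  u_2 · u_1 = 0 (should be 0)
  u_3 · u_1 = 0 (should be 0)
  u_3 · u_2 = 0 (should be 0)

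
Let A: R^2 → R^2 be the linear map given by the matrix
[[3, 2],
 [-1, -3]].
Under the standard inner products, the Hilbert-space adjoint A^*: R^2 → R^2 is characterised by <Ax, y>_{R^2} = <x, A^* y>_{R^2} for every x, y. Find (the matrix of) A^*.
A^* = A^T =
[[3, -1],
 [2, -3]]

For real matrices with standard dot products, the defining identity <Ax, y> = <x, A^* y> gives (Ax)^T y = x^T (A^*) y, i.e. x^T A^T y = x^T (A^*) y. Since this holds for all x, y, we must have A^* = A^T. Therefore
A^* =
[[3, -1],
 [2, -3]].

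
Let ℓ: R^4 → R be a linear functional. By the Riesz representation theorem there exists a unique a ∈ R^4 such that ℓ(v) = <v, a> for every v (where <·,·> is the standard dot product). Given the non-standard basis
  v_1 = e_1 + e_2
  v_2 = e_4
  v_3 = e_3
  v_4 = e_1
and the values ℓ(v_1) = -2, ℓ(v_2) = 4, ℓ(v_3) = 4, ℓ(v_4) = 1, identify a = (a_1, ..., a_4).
a = (1, -3, 4, 4)

Write a = (a_1, ..., a_4) in the standard basis. For each basis vector v_i, ℓ(v_i) = <v_i, a> is a linear equation in the a_j's. Collect the n equations into a matrix system V a = ℓ, where row i of V is v_i (expressed in the standard basis). Since V is invertible (lower-triangular with 1s on the diagonal, up to permutation), solve by back-substitution:
  V =
[[1, 1, 0, 0],
 [0, 0, 0, 1],
 [0, 0, 1, 0],
 [1, 0, 0, 0]]
  V a = (-2, 4, 4, 1)
Solving gives a = (1, -3, 4, 4).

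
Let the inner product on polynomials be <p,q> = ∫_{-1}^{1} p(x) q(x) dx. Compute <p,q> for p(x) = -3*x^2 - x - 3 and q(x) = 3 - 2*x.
<p,q> = -68/3

Expand the product: p(x)·q(x) = 6*x^3 - 7*x^2 + 3*x - 9.
∫_{-1}^{1} of each monomial x^k gives [2/(k+1) if k even, 0 if k odd]. Integrating term-by-term (or equivalently evaluating the antiderivative F(x) = 3*x^4/2 - 7*x^3/3 + 3*x^2/2 - 9*x at the endpoints):
  F(1) − F(−1) = -25/3 − (43/3) = -68/3.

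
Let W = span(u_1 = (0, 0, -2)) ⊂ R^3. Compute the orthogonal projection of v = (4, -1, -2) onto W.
proj_W(v) = (0, 0, -2)

Set up U = [u_1 | ... | u_1] ∈ R^(3×1). The projector onto W = col(U) is P = U (U^T U)^(-1) U^T.
Compute U^T U =
  [4],
and U^T v = (4).
Solve U^T U · c = U^T v for the coefficients: c = (1). The projection is proj_W(v) = U c.
Check: (v - proj_W(v)) · u_1 = 0  (should be 0).
Result: proj_W(v) = (0, 0, -2).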